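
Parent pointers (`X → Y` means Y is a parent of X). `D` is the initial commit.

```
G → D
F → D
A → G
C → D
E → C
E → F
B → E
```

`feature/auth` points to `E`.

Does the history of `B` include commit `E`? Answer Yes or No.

Yes

Ancestors of B (commits reachable by following parents): {B, C, D, E, F}.
E is in that set, so it is an ancestor of B.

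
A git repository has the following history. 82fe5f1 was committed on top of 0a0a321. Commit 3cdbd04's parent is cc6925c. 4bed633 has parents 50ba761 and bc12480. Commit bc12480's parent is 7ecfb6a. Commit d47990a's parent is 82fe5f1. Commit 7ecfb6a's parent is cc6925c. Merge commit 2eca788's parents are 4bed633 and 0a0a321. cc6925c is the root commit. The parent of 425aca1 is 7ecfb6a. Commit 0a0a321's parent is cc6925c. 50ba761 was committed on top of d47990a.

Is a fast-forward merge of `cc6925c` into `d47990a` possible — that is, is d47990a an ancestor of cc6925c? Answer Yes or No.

No

A fast-forward from d47990a to cc6925c is possible iff d47990a is an ancestor of cc6925c.
Ancestors of cc6925c: {cc6925c}.
d47990a is not among them, so fast-forward is not possible.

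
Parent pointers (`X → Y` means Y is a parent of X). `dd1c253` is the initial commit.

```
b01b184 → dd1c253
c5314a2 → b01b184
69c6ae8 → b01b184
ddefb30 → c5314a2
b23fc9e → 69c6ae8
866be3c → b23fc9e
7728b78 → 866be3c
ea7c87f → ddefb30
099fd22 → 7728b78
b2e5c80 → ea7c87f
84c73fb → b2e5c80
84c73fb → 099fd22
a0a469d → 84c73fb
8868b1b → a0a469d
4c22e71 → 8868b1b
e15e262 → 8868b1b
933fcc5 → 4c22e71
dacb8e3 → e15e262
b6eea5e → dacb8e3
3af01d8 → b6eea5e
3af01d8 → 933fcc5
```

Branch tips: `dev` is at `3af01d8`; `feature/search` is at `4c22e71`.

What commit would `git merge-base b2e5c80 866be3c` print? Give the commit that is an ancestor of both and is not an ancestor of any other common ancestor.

b01b184

Ancestors of b2e5c80: {b01b184, b2e5c80, c5314a2, dd1c253, ddefb30, ea7c87f}.
Ancestors of 866be3c: {69c6ae8, 866be3c, b01b184, b23fc9e, dd1c253}.
Common ancestors: {b01b184, dd1c253}.
Among these, b01b184 is not an ancestor of any other common ancestor — it is the merge base.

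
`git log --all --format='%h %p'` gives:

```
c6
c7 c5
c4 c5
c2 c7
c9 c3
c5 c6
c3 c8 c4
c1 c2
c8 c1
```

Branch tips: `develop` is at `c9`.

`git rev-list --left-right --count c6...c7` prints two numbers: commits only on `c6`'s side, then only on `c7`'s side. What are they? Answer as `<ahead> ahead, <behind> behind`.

0 ahead, 2 behind

Reachable from c6: {c6}.
Reachable from c7: {c5, c6, c7}.
Only in c6's history (ahead): {} — 0.
Only in c7's history (behind): {c5, c7} — 2.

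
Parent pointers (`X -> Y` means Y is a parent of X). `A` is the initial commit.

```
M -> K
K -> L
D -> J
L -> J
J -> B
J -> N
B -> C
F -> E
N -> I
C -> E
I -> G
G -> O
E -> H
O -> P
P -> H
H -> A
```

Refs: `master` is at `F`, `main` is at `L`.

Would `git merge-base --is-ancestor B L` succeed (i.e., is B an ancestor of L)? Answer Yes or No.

Yes

Ancestors of L (commits reachable by following parents): {A, B, C, E, G, H, I, J, L, N, O, P}.
B is in that set, so it is an ancestor of L.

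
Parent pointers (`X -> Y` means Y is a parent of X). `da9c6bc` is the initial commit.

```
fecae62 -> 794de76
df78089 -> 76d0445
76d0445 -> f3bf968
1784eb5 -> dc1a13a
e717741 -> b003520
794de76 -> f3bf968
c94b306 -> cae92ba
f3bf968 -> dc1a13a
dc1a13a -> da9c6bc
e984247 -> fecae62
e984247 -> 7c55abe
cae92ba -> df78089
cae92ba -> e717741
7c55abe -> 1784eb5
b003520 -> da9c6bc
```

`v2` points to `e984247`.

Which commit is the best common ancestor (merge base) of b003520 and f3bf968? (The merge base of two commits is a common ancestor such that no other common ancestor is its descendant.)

da9c6bc

Ancestors of b003520: {b003520, da9c6bc}.
Ancestors of f3bf968: {da9c6bc, dc1a13a, f3bf968}.
Common ancestors: {da9c6bc}.
The only common ancestor is da9c6bc, so it is the merge base.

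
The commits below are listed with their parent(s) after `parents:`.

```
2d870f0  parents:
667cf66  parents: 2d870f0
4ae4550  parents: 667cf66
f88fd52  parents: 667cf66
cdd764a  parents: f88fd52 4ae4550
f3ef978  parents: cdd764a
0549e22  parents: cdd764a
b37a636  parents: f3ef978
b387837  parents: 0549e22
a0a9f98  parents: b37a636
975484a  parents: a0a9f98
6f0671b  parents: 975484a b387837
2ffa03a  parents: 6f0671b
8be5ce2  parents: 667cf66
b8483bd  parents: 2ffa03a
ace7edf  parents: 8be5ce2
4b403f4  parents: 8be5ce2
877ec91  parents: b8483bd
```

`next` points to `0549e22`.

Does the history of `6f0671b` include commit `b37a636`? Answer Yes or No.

Ancestors of 6f0671b (commits reachable by following parents): {0549e22, 2d870f0, 4ae4550, 667cf66, 6f0671b, 975484a, a0a9f98, b37a636, b387837, cdd764a, f3ef978, f88fd52}.
b37a636 is in that set, so it is an ancestor of 6f0671b.

Yes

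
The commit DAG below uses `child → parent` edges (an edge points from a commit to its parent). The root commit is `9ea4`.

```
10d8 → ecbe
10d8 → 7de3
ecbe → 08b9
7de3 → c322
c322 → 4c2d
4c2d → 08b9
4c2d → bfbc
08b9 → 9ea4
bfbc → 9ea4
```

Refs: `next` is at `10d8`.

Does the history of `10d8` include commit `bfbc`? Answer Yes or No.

Ancestors of 10d8 (commits reachable by following parents): {08b9, 10d8, 4c2d, 7de3, 9ea4, bfbc, c322, ecbe}.
bfbc is in that set, so it is an ancestor of 10d8.

Yes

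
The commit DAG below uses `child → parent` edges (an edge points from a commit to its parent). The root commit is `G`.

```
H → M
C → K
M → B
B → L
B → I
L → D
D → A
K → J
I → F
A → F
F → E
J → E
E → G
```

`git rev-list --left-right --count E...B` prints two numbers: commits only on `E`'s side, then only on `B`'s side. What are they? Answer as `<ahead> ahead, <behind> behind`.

Reachable from E: {E, G}.
Reachable from B: {A, B, D, E, F, G, I, L}.
Only in E's history (ahead): {} — 0.
Only in B's history (behind): {A, B, D, F, I, L} — 6.

0 ahead, 6 behind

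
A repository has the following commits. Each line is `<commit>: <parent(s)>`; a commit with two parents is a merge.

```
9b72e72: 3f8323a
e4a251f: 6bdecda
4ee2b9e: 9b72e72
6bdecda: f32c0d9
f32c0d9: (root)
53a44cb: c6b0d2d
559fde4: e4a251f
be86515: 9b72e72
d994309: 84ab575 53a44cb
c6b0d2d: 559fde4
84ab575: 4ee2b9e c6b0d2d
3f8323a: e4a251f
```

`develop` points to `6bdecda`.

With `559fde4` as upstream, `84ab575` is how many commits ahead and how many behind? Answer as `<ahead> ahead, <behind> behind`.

Reachable from 84ab575: {3f8323a, 4ee2b9e, 559fde4, 6bdecda, 84ab575, 9b72e72, c6b0d2d, e4a251f, f32c0d9}.
Reachable from 559fde4: {559fde4, 6bdecda, e4a251f, f32c0d9}.
Only in 84ab575's history (ahead): {3f8323a, 4ee2b9e, 84ab575, 9b72e72, c6b0d2d} — 5.
Only in 559fde4's history (behind): {} — 0.

5 ahead, 0 behind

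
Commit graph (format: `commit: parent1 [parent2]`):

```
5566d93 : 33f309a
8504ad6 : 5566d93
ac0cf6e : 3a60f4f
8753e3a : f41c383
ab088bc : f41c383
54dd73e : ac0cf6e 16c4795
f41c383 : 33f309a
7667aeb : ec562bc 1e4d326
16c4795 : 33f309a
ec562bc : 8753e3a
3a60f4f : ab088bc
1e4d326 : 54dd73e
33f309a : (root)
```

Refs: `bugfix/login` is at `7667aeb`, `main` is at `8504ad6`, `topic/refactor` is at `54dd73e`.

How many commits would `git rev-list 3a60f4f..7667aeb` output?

Reachable from 7667aeb: {16c4795, 1e4d326, 33f309a, 3a60f4f, 54dd73e, 7667aeb, 8753e3a, ab088bc, ac0cf6e, ec562bc, f41c383}.
Reachable from 3a60f4f: {33f309a, 3a60f4f, ab088bc, f41c383}.
In 7667aeb's history but not 3a60f4f's: {16c4795, 1e4d326, 54dd73e, 7667aeb, 8753e3a, ac0cf6e, ec562bc} — 7 commits.

7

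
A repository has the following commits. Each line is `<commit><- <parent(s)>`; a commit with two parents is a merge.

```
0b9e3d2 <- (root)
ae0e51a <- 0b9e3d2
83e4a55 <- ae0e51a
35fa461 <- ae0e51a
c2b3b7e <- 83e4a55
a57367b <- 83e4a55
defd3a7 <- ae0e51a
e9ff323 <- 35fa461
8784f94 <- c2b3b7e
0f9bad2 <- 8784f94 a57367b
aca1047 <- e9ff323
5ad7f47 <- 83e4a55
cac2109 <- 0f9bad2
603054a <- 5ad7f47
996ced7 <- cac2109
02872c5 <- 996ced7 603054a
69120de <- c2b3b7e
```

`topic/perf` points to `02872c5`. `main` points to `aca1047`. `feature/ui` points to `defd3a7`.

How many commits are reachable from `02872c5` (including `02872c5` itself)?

12

Walking parent pointers from 02872c5: reachable set = {02872c5, 0b9e3d2, 0f9bad2, 5ad7f47, 603054a, 83e4a55, 8784f94, 996ced7, a57367b, ae0e51a, c2b3b7e, cac2109}.
That is 12 commits.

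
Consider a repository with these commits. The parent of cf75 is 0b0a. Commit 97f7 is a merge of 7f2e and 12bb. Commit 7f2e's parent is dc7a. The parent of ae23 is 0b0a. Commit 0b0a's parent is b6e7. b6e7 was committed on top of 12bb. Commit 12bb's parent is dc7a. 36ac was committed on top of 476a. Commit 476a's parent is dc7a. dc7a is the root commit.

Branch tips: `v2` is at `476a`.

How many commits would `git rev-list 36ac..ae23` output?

4

Reachable from ae23: {0b0a, 12bb, ae23, b6e7, dc7a}.
Reachable from 36ac: {36ac, 476a, dc7a}.
In ae23's history but not 36ac's: {0b0a, 12bb, ae23, b6e7} — 4 commits.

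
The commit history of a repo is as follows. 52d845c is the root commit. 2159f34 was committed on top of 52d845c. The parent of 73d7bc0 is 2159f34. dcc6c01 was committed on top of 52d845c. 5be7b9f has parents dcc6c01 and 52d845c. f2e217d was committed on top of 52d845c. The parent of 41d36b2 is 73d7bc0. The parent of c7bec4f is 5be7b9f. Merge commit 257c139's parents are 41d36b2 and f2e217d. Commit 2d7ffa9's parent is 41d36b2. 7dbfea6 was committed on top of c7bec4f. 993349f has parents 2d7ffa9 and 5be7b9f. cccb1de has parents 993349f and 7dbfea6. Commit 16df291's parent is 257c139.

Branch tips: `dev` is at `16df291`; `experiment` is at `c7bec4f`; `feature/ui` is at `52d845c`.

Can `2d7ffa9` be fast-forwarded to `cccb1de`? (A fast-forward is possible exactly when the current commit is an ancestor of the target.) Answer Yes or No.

Yes

A fast-forward from 2d7ffa9 to cccb1de is possible iff 2d7ffa9 is an ancestor of cccb1de.
Ancestors of cccb1de: {2159f34, 2d7ffa9, 41d36b2, 52d845c, 5be7b9f, 73d7bc0, 7dbfea6, 993349f, c7bec4f, cccb1de, dcc6c01}.
2d7ffa9 is among them, so fast-forward is possible.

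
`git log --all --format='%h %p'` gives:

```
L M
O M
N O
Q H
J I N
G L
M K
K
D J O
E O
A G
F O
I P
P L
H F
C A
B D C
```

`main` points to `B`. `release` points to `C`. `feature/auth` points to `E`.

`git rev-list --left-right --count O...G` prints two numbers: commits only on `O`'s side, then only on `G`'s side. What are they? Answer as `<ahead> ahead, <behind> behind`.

Reachable from O: {K, M, O}.
Reachable from G: {G, K, L, M}.
Only in O's history (ahead): {O} — 1.
Only in G's history (behind): {G, L} — 2.

1 ahead, 2 behind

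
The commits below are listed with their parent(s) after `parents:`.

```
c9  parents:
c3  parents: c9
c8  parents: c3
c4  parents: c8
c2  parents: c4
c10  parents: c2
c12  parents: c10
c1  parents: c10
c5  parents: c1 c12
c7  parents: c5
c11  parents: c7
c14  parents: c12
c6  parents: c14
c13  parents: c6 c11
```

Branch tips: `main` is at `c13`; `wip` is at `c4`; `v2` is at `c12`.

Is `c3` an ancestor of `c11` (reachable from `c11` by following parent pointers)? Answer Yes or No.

Yes

Ancestors of c11 (commits reachable by following parents): {c1, c10, c11, c12, c2, c3, c4, c5, c7, c8, c9}.
c3 is in that set, so it is an ancestor of c11.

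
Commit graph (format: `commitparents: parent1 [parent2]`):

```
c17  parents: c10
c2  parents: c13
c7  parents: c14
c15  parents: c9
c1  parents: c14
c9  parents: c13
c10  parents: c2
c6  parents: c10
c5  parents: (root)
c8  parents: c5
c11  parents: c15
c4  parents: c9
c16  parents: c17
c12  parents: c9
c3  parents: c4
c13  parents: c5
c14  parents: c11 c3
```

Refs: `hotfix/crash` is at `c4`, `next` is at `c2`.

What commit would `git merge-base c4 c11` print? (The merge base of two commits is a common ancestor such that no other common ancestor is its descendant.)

c9

Ancestors of c4: {c13, c4, c5, c9}.
Ancestors of c11: {c11, c13, c15, c5, c9}.
Common ancestors: {c13, c5, c9}.
Among these, c9 is not an ancestor of any other common ancestor — it is the merge base.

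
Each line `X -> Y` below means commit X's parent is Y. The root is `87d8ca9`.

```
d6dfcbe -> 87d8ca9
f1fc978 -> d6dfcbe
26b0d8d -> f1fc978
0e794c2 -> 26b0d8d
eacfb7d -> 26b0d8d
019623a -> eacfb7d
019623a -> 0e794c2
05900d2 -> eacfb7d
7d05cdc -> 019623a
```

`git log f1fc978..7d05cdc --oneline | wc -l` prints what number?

5

Reachable from 7d05cdc: {019623a, 0e794c2, 26b0d8d, 7d05cdc, 87d8ca9, d6dfcbe, eacfb7d, f1fc978}.
Reachable from f1fc978: {87d8ca9, d6dfcbe, f1fc978}.
In 7d05cdc's history but not f1fc978's: {019623a, 0e794c2, 26b0d8d, 7d05cdc, eacfb7d} — 5 commits.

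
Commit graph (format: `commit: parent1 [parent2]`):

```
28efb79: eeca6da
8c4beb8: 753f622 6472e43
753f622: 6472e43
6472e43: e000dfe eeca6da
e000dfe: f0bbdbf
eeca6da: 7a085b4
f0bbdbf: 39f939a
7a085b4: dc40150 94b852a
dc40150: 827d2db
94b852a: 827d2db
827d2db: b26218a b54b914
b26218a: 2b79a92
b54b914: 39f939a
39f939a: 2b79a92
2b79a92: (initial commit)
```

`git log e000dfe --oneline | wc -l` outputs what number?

Walking parent pointers from e000dfe: reachable set = {2b79a92, 39f939a, e000dfe, f0bbdbf}.
That is 4 commits.

4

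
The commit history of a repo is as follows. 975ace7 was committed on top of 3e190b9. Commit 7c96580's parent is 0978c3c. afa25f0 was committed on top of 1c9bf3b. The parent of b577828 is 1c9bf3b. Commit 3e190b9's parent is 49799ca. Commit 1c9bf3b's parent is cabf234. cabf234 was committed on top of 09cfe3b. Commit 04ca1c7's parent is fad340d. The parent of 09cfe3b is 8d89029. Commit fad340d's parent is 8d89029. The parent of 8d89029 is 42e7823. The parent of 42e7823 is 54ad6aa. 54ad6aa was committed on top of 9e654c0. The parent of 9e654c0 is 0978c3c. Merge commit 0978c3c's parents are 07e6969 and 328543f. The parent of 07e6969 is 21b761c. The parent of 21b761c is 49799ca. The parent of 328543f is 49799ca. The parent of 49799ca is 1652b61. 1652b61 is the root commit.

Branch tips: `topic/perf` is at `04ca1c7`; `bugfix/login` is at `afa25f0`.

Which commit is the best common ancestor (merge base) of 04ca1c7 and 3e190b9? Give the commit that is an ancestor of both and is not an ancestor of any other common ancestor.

Ancestors of 04ca1c7: {04ca1c7, 07e6969, 0978c3c, 1652b61, 21b761c, 328543f, 42e7823, 49799ca, 54ad6aa, 8d89029, 9e654c0, fad340d}.
Ancestors of 3e190b9: {1652b61, 3e190b9, 49799ca}.
Common ancestors: {1652b61, 49799ca}.
Among these, 49799ca is not an ancestor of any other common ancestor — it is the merge base.

49799ca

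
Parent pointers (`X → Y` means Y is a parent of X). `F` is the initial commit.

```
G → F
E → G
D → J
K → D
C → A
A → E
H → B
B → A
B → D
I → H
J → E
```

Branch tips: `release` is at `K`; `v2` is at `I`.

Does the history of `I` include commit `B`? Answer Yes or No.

Ancestors of I (commits reachable by following parents): {A, B, D, E, F, G, H, I, J}.
B is in that set, so it is an ancestor of I.

Yes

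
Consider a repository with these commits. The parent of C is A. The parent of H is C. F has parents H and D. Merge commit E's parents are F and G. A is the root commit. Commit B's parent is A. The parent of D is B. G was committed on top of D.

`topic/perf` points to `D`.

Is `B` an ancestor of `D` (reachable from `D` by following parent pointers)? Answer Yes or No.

Yes

Ancestors of D (commits reachable by following parents): {A, B, D}.
B is in that set, so it is an ancestor of D.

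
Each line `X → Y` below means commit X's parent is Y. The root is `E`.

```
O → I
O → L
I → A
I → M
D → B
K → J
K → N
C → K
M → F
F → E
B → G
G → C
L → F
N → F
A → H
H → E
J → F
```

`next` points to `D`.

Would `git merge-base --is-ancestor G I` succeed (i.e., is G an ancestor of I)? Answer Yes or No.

No

Ancestors of I: {A, E, F, H, I, M}.
G is not in that set, so it is not an ancestor of I.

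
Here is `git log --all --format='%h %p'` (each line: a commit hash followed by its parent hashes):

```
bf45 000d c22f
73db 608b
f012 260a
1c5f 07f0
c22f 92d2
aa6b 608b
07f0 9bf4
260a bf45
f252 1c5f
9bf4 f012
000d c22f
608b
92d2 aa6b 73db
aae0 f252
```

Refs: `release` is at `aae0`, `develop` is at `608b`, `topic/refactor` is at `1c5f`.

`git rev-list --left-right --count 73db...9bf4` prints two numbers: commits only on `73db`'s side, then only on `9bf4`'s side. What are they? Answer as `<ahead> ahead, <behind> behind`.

Reachable from 73db: {608b, 73db}.
Reachable from 9bf4: {000d, 260a, 608b, 73db, 92d2, 9bf4, aa6b, bf45, c22f, f012}.
Only in 73db's history (ahead): {} — 0.
Only in 9bf4's history (behind): {000d, 260a, 92d2, 9bf4, aa6b, bf45, c22f, f012} — 8.

0 ahead, 8 behind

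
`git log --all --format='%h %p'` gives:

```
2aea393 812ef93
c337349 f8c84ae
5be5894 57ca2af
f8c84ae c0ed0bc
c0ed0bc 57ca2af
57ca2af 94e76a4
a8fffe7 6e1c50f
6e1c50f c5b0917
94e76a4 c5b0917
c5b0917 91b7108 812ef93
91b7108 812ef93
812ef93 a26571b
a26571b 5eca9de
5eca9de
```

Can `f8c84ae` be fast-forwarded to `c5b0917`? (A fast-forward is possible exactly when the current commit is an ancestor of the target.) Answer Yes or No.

No

A fast-forward from f8c84ae to c5b0917 is possible iff f8c84ae is an ancestor of c5b0917.
Ancestors of c5b0917: {5eca9de, 812ef93, 91b7108, a26571b, c5b0917}.
f8c84ae is not among them, so fast-forward is not possible.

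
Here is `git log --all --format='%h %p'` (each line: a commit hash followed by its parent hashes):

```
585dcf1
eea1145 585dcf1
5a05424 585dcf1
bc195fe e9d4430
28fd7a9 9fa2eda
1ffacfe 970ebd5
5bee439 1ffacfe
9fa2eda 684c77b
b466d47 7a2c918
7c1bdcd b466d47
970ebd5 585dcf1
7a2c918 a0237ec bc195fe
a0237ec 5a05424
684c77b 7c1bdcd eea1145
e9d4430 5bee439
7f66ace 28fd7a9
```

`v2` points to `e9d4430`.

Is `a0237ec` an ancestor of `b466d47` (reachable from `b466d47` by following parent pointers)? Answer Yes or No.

Ancestors of b466d47 (commits reachable by following parents): {1ffacfe, 585dcf1, 5a05424, 5bee439, 7a2c918, 970ebd5, a0237ec, b466d47, bc195fe, e9d4430}.
a0237ec is in that set, so it is an ancestor of b466d47.

Yes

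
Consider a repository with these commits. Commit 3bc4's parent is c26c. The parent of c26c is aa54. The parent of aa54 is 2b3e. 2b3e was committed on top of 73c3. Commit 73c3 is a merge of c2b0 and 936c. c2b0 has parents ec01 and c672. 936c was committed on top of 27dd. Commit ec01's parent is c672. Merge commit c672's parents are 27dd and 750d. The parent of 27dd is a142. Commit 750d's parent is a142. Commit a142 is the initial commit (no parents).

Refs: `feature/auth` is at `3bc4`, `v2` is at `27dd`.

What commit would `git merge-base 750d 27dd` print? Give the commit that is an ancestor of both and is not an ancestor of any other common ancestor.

a142

Ancestors of 750d: {750d, a142}.
Ancestors of 27dd: {27dd, a142}.
Common ancestors: {a142}.
The only common ancestor is a142, so it is the merge base.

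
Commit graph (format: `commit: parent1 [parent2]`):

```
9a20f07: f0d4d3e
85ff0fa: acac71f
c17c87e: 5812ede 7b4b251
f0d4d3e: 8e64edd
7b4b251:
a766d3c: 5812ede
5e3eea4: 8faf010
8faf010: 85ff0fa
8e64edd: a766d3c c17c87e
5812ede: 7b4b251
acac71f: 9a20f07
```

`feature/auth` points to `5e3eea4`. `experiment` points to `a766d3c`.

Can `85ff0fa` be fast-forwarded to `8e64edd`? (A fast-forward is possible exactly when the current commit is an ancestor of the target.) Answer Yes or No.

A fast-forward from 85ff0fa to 8e64edd is possible iff 85ff0fa is an ancestor of 8e64edd.
Ancestors of 8e64edd: {5812ede, 7b4b251, 8e64edd, a766d3c, c17c87e}.
85ff0fa is not among them, so fast-forward is not possible.

No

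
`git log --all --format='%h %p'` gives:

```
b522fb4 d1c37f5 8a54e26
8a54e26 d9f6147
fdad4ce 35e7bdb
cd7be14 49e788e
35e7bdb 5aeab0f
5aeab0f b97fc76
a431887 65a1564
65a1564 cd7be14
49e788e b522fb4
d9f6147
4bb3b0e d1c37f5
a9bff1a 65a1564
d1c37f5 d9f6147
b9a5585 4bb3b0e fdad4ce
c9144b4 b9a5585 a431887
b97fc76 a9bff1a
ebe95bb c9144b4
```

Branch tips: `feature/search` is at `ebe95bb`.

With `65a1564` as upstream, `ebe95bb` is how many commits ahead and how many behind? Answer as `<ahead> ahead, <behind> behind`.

Reachable from ebe95bb: {35e7bdb, 49e788e, 4bb3b0e, 5aeab0f, 65a1564, 8a54e26, a431887, a9bff1a, b522fb4, b97fc76, b9a5585, c9144b4, cd7be14, d1c37f5, d9f6147, ebe95bb, fdad4ce}.
Reachable from 65a1564: {49e788e, 65a1564, 8a54e26, b522fb4, cd7be14, d1c37f5, d9f6147}.
Only in ebe95bb's history (ahead): {35e7bdb, 4bb3b0e, 5aeab0f, a431887, a9bff1a, b97fc76, b9a5585, c9144b4, ebe95bb, fdad4ce} — 10.
Only in 65a1564's history (behind): {} — 0.

10 ahead, 0 behind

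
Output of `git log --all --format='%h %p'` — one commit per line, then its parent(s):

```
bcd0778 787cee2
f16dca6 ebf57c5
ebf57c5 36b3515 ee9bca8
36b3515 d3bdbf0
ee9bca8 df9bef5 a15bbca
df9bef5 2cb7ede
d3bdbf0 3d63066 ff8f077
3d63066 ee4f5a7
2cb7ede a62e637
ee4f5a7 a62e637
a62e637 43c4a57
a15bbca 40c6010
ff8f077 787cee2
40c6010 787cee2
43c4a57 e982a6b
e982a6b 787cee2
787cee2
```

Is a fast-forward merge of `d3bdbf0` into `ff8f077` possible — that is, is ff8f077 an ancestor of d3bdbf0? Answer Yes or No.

Yes

A fast-forward from ff8f077 to d3bdbf0 is possible iff ff8f077 is an ancestor of d3bdbf0.
Ancestors of d3bdbf0: {3d63066, 43c4a57, 787cee2, a62e637, d3bdbf0, e982a6b, ee4f5a7, ff8f077}.
ff8f077 is among them, so fast-forward is possible.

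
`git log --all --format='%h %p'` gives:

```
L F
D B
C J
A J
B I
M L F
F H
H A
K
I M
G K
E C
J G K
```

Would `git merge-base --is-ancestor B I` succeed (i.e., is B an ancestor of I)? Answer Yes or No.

No

Ancestors of I: {A, F, G, H, I, J, K, L, M}.
B is not in that set, so it is not an ancestor of I.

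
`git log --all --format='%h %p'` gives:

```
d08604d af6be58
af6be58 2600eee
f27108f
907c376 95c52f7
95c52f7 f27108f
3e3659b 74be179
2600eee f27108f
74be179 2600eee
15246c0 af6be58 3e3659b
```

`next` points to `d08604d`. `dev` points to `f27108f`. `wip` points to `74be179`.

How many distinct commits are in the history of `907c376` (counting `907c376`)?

3

Walking parent pointers from 907c376: reachable set = {907c376, 95c52f7, f27108f}.
That is 3 commits.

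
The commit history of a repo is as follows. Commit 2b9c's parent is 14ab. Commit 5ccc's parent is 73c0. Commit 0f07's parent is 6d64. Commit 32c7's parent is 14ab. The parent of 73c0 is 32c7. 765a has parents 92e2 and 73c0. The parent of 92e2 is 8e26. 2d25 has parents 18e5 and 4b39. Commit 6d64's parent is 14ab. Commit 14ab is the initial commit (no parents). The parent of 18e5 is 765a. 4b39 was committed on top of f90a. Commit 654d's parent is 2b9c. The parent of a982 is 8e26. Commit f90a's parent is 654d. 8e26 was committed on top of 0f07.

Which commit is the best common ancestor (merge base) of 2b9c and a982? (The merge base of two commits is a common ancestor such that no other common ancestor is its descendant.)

Ancestors of 2b9c: {14ab, 2b9c}.
Ancestors of a982: {0f07, 14ab, 6d64, 8e26, a982}.
Common ancestors: {14ab}.
The only common ancestor is 14ab, so it is the merge base.

14ab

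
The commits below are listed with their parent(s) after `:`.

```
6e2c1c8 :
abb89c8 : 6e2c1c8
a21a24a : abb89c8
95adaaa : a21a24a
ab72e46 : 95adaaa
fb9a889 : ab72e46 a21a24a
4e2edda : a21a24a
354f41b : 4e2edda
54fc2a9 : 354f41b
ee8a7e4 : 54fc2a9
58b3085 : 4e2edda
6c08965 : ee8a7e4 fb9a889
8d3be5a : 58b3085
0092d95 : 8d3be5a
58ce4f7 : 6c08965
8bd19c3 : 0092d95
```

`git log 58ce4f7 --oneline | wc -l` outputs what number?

12

Walking parent pointers from 58ce4f7: reachable set = {354f41b, 4e2edda, 54fc2a9, 58ce4f7, 6c08965, 6e2c1c8, 95adaaa, a21a24a, ab72e46, abb89c8, ee8a7e4, fb9a889}.
That is 12 commits.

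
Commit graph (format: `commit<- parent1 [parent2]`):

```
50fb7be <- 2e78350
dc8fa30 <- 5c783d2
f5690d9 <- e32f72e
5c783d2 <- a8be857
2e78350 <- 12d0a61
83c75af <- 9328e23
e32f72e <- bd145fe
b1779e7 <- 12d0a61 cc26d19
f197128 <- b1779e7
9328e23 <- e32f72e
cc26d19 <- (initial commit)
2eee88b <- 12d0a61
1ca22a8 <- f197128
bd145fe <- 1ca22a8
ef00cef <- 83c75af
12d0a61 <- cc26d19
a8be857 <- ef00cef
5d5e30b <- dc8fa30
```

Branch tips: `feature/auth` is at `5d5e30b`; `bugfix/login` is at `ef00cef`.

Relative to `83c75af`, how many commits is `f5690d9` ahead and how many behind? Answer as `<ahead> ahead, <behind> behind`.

1 ahead, 2 behind

Reachable from f5690d9: {12d0a61, 1ca22a8, b1779e7, bd145fe, cc26d19, e32f72e, f197128, f5690d9}.
Reachable from 83c75af: {12d0a61, 1ca22a8, 83c75af, 9328e23, b1779e7, bd145fe, cc26d19, e32f72e, f197128}.
Only in f5690d9's history (ahead): {f5690d9} — 1.
Only in 83c75af's history (behind): {83c75af, 9328e23} — 2.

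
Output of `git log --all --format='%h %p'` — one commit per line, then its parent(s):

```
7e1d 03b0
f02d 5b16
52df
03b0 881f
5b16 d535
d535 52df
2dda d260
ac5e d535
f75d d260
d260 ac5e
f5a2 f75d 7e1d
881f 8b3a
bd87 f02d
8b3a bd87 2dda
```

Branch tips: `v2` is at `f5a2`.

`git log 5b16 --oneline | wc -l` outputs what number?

Walking parent pointers from 5b16: reachable set = {52df, 5b16, d535}.
That is 3 commits.

3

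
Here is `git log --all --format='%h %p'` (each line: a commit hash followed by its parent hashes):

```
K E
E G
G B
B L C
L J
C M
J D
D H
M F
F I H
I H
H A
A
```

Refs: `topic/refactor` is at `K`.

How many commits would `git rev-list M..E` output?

Reachable from E: {A, B, C, D, E, F, G, H, I, J, L, M}.
Reachable from M: {A, F, H, I, M}.
In E's history but not M's: {B, C, D, E, G, J, L} — 7 commits.

7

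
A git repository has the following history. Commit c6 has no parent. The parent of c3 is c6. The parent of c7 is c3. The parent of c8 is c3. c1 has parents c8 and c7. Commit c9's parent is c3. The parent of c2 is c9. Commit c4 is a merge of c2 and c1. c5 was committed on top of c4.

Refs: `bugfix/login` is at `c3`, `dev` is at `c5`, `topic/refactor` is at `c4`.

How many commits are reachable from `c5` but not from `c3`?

7

Reachable from c5: {c1, c2, c3, c4, c5, c6, c7, c8, c9}.
Reachable from c3: {c3, c6}.
In c5's history but not c3's: {c1, c2, c4, c5, c7, c8, c9} — 7 commits.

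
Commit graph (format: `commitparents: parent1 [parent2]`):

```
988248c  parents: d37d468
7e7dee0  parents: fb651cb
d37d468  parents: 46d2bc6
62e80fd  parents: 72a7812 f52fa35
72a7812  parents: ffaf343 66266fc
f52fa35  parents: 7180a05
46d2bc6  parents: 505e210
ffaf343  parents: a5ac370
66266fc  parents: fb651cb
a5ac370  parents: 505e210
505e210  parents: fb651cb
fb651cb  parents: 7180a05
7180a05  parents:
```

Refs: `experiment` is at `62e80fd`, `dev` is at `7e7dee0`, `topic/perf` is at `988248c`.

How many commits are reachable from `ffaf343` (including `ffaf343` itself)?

5

Walking parent pointers from ffaf343: reachable set = {505e210, 7180a05, a5ac370, fb651cb, ffaf343}.
That is 5 commits.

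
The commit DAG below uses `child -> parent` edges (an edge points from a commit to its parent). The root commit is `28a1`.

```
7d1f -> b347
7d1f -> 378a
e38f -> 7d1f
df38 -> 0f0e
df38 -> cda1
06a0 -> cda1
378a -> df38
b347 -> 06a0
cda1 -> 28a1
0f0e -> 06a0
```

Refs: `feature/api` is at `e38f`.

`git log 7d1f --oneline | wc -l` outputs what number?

Walking parent pointers from 7d1f: reachable set = {06a0, 0f0e, 28a1, 378a, 7d1f, b347, cda1, df38}.
That is 8 commits.

8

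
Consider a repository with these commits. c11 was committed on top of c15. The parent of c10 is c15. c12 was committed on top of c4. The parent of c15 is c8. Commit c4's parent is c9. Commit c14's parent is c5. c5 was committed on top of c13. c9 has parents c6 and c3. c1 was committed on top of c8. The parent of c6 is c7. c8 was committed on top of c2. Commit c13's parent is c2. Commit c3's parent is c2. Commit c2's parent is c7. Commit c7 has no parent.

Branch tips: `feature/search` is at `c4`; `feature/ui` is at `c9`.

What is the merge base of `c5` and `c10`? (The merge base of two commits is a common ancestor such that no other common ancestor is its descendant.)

c2

Ancestors of c5: {c13, c2, c5, c7}.
Ancestors of c10: {c10, c15, c2, c7, c8}.
Common ancestors: {c2, c7}.
Among these, c2 is not an ancestor of any other common ancestor — it is the merge base.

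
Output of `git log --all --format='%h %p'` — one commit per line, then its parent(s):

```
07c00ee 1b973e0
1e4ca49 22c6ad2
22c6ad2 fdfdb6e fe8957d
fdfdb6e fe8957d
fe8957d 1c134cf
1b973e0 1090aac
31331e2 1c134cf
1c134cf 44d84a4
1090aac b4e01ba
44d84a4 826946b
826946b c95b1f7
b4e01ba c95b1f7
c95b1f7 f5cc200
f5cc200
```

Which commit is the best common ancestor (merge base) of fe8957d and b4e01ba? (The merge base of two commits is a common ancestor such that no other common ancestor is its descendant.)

Ancestors of fe8957d: {1c134cf, 44d84a4, 826946b, c95b1f7, f5cc200, fe8957d}.
Ancestors of b4e01ba: {b4e01ba, c95b1f7, f5cc200}.
Common ancestors: {c95b1f7, f5cc200}.
Among these, c95b1f7 is not an ancestor of any other common ancestor — it is the merge base.

c95b1f7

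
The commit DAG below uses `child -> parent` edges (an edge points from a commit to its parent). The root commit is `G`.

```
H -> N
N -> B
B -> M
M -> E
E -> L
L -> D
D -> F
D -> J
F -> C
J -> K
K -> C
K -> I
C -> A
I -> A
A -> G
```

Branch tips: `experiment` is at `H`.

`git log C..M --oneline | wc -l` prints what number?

Reachable from M: {A, C, D, E, F, G, I, J, K, L, M}.
Reachable from C: {A, C, G}.
In M's history but not C's: {D, E, F, I, J, K, L, M} — 8 commits.

8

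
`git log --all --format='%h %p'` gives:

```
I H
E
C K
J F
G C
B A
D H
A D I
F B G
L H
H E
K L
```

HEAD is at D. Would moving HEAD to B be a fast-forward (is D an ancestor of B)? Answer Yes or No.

Yes

A fast-forward from D to B is possible iff D is an ancestor of B.
Ancestors of B: {A, B, D, E, H, I}.
D is among them, so fast-forward is possible.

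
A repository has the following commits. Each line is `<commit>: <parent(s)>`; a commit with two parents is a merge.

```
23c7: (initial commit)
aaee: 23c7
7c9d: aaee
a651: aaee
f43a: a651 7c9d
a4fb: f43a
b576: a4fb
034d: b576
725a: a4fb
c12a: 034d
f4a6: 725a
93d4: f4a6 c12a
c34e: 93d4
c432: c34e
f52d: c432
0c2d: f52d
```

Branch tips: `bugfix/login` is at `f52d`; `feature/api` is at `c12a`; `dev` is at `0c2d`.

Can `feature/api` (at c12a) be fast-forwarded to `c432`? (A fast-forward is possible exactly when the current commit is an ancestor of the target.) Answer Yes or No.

A fast-forward from c12a to c432 is possible iff c12a is an ancestor of c432.
Ancestors of c432: {034d, 23c7, 725a, 7c9d, 93d4, a4fb, a651, aaee, b576, c12a, c34e, c432, f43a, f4a6}.
c12a is among them, so fast-forward is possible.

Yes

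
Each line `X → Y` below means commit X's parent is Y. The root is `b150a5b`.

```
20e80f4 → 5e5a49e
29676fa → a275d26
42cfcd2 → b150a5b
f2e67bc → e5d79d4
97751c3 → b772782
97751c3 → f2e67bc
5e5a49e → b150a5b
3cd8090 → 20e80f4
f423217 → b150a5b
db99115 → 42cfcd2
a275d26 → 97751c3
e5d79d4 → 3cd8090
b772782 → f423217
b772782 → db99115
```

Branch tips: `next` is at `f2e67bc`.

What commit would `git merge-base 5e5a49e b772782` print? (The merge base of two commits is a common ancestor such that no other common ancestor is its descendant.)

Ancestors of 5e5a49e: {5e5a49e, b150a5b}.
Ancestors of b772782: {42cfcd2, b150a5b, b772782, db99115, f423217}.
Common ancestors: {b150a5b}.
The only common ancestor is b150a5b, so it is the merge base.

b150a5b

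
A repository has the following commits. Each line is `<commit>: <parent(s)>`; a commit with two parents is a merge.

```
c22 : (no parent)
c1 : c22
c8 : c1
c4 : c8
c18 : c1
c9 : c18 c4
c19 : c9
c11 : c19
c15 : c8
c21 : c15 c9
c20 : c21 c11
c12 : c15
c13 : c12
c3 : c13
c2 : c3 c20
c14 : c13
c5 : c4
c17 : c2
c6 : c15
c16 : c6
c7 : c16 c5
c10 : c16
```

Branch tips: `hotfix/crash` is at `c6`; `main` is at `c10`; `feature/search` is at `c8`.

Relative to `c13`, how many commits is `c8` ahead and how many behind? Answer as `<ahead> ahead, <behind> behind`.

0 ahead, 3 behind

Reachable from c8: {c1, c22, c8}.
Reachable from c13: {c1, c12, c13, c15, c22, c8}.
Only in c8's history (ahead): {} — 0.
Only in c13's history (behind): {c12, c13, c15} — 3.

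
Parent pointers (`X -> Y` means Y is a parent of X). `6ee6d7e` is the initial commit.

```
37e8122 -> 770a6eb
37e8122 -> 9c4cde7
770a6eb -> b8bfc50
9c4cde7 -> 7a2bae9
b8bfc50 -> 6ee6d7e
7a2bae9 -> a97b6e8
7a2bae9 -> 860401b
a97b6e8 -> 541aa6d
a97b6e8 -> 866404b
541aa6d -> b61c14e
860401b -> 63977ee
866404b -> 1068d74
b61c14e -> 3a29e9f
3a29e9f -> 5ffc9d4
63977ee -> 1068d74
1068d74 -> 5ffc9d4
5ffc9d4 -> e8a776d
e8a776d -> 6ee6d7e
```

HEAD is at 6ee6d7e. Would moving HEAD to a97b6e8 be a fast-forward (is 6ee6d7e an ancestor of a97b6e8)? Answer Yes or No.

A fast-forward from 6ee6d7e to a97b6e8 is possible iff 6ee6d7e is an ancestor of a97b6e8.
Ancestors of a97b6e8: {1068d74, 3a29e9f, 541aa6d, 5ffc9d4, 6ee6d7e, 866404b, a97b6e8, b61c14e, e8a776d}.
6ee6d7e is among them, so fast-forward is possible.

Yes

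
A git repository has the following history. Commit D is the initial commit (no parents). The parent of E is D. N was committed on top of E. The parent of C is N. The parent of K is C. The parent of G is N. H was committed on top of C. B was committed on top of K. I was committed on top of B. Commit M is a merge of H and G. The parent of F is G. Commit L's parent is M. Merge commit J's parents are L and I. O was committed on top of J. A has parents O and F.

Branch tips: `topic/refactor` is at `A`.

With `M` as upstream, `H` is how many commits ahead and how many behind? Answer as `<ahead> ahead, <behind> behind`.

0 ahead, 2 behind

Reachable from H: {C, D, E, H, N}.
Reachable from M: {C, D, E, G, H, M, N}.
Only in H's history (ahead): {} — 0.
Only in M's history (behind): {G, M} — 2.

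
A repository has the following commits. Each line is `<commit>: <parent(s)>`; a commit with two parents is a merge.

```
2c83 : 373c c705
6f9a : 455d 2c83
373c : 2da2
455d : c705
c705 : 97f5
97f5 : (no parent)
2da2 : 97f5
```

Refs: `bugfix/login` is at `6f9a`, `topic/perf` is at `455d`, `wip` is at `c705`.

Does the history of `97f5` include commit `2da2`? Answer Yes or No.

Ancestors of 97f5: {97f5}.
2da2 is not in that set, so it is not an ancestor of 97f5.

No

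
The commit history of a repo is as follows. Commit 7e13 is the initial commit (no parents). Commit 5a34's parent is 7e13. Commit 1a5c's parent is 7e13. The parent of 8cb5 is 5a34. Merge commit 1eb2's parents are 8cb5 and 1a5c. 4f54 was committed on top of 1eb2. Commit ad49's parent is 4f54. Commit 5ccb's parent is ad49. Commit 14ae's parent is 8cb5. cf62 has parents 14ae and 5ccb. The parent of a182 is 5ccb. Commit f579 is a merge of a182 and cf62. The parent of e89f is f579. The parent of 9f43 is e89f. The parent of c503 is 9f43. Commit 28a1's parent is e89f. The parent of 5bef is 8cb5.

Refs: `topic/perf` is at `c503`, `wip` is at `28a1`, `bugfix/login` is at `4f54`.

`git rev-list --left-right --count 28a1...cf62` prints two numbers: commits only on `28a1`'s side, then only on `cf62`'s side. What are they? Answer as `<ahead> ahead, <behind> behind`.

Reachable from 28a1: {14ae, 1a5c, 1eb2, 28a1, 4f54, 5a34, 5ccb, 7e13, 8cb5, a182, ad49, cf62, e89f, f579}.
Reachable from cf62: {14ae, 1a5c, 1eb2, 4f54, 5a34, 5ccb, 7e13, 8cb5, ad49, cf62}.
Only in 28a1's history (ahead): {28a1, a182, e89f, f579} — 4.
Only in cf62's history (behind): {} — 0.

4 ahead, 0 behind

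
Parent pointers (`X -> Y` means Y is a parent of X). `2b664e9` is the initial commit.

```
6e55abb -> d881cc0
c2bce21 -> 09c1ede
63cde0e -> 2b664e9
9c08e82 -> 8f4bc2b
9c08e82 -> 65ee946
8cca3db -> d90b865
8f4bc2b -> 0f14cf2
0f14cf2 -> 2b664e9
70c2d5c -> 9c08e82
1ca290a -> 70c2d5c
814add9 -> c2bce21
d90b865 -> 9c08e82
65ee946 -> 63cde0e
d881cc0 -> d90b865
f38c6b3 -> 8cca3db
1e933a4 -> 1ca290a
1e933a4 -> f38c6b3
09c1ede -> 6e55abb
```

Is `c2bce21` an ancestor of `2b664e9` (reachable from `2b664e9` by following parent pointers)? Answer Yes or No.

No

Ancestors of 2b664e9: {2b664e9}.
c2bce21 is not in that set, so it is not an ancestor of 2b664e9.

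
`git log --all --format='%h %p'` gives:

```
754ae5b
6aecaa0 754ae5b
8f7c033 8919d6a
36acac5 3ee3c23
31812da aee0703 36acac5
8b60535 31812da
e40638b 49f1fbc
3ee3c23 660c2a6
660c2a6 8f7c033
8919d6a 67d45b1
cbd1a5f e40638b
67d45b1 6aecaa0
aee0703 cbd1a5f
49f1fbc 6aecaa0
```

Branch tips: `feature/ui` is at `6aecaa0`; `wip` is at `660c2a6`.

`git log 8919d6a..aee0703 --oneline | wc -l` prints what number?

4

Reachable from aee0703: {49f1fbc, 6aecaa0, 754ae5b, aee0703, cbd1a5f, e40638b}.
Reachable from 8919d6a: {67d45b1, 6aecaa0, 754ae5b, 8919d6a}.
In aee0703's history but not 8919d6a's: {49f1fbc, aee0703, cbd1a5f, e40638b} — 4 commits.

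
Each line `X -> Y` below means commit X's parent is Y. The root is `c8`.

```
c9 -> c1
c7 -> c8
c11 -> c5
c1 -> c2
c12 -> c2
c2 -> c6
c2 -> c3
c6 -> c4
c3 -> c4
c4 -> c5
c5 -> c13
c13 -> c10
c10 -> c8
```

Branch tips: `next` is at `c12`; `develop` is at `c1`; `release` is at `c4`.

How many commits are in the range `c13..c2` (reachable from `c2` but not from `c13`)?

5

Reachable from c2: {c10, c13, c2, c3, c4, c5, c6, c8}.
Reachable from c13: {c10, c13, c8}.
In c2's history but not c13's: {c2, c3, c4, c5, c6} — 5 commits.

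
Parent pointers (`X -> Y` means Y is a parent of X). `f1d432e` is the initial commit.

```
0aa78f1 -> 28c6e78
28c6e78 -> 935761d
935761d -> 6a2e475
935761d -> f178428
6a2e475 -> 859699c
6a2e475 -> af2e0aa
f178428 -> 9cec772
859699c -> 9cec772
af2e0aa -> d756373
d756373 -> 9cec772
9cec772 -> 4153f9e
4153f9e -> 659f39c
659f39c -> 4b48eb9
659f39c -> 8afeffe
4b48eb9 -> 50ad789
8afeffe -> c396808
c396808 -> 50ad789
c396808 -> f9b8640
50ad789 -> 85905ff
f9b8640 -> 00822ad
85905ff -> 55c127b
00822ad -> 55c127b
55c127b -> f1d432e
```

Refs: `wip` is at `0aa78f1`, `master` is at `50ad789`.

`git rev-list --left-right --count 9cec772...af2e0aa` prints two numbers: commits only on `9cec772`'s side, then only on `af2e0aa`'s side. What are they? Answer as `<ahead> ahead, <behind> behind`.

0 ahead, 2 behind

Reachable from 9cec772: {00822ad, 4153f9e, 4b48eb9, 50ad789, 55c127b, 659f39c, 85905ff, 8afeffe, 9cec772, c396808, f1d432e, f9b8640}.
Reachable from af2e0aa: {00822ad, 4153f9e, 4b48eb9, 50ad789, 55c127b, 659f39c, 85905ff, 8afeffe, 9cec772, af2e0aa, c396808, d756373, f1d432e, f9b8640}.
Only in 9cec772's history (ahead): {} — 0.
Only in af2e0aa's history (behind): {af2e0aa, d756373} — 2.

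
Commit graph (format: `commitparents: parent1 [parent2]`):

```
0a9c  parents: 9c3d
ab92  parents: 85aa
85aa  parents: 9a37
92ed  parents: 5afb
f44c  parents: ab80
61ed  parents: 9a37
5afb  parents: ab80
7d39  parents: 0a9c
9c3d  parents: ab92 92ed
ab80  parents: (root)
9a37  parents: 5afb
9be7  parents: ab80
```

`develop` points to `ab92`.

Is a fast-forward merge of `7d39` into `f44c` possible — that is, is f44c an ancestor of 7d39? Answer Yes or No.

No

A fast-forward from f44c to 7d39 is possible iff f44c is an ancestor of 7d39.
Ancestors of 7d39: {0a9c, 5afb, 7d39, 85aa, 92ed, 9a37, 9c3d, ab80, ab92}.
f44c is not among them, so fast-forward is not possible.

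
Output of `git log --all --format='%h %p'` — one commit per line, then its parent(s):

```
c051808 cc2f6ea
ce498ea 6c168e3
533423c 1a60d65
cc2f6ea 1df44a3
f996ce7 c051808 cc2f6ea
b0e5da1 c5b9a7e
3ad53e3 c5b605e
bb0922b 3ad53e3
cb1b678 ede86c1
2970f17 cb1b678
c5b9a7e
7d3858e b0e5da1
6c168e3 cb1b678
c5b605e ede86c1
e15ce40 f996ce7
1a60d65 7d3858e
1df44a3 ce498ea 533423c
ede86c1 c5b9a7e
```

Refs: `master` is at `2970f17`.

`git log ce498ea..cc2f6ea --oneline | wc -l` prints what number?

Reachable from cc2f6ea: {1a60d65, 1df44a3, 533423c, 6c168e3, 7d3858e, b0e5da1, c5b9a7e, cb1b678, cc2f6ea, ce498ea, ede86c1}.
Reachable from ce498ea: {6c168e3, c5b9a7e, cb1b678, ce498ea, ede86c1}.
In cc2f6ea's history but not ce498ea's: {1a60d65, 1df44a3, 533423c, 7d3858e, b0e5da1, cc2f6ea} — 6 commits.

6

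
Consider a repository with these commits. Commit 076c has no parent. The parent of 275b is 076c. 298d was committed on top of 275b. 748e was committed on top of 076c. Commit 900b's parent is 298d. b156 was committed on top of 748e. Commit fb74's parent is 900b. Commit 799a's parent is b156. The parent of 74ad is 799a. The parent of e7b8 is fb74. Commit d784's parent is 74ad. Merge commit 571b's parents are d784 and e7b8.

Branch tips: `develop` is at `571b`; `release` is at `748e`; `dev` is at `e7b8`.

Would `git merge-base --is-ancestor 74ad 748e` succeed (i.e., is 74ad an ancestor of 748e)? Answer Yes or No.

Ancestors of 748e: {076c, 748e}.
74ad is not in that set, so it is not an ancestor of 748e.

No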